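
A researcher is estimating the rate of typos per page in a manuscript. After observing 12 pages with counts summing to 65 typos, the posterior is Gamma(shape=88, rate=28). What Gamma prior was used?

A Gamma(α, β) prior (rate parametrization) on a Poisson rate with n observations summing to S gives posterior Gamma(α+S, β+n).
So α = 88 − 65 = 23 and β = 28 − 12 = 16.

Gamma(shape=23, rate=16)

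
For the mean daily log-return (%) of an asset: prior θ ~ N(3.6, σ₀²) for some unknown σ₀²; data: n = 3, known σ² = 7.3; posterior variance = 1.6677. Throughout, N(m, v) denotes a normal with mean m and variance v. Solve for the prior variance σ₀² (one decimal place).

σ₀² = 5.3

For the Normal–Normal model with known σ², precisions add: τ_n = τ₀ + n/σ².
So 1/σ₀² = 1/1.6677 − 3/7.3 = 0.599628 − 0.410959 = 0.188669.
Hence σ₀² = 1/0.188669 ≈ 5.3.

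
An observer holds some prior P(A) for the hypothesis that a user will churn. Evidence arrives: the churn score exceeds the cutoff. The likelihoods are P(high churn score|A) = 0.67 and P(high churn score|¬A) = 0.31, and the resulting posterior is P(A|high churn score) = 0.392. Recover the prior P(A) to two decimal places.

P(A) = 0.23

In odds form, posterior odds = prior odds × likelihood ratio, so prior odds = posterior odds ÷ LR.
Posterior odds = 0.392/(1−0.392) = 0.6447. LR = 0.67/0.31 = 2.1613.
Prior odds = 0.6447/2.1613 = 0.2983, so P(A) = 0.2983/(1+0.2983) ≈ 0.23.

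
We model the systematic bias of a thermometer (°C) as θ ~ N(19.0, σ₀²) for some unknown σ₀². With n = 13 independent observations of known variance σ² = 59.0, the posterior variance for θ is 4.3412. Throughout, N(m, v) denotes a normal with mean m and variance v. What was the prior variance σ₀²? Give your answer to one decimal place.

σ₀² = 99.9

Posterior precision equals prior precision plus data precision: 1/σ_n² = 1/σ₀² + n/σ².
So 1/σ₀² = 1/4.3412 − 13/59.0 = 0.230351 − 0.220339 = 0.010012.
Hence σ₀² = 1/0.010012 ≈ 99.9.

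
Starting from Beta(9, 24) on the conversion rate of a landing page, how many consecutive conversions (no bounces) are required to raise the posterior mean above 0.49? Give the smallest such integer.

After k conversions and 0 bounces the posterior is Beta(9+k, 24), with mean (9+k)/(9+24+k).
Set (9+k)/(33+k) > 0.49 and solve: k > (0.49·33 − 9)/(1 − 0.49) = 14.059.
The smallest integer exceeding 14.059 is 15.

k = 15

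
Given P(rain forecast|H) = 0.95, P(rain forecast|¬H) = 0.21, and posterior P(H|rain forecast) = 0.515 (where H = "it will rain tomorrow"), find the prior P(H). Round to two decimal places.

P(H) = 0.19

In odds form, posterior odds = prior odds × likelihood ratio, so prior odds = posterior odds ÷ LR.
Posterior odds = 0.515/(1−0.515) = 1.0619. LR = 0.95/0.21 = 4.5238.
Prior odds = 1.0619/4.5238 = 0.2347, so P(H) = 0.2347/(1+0.2347) ≈ 0.19.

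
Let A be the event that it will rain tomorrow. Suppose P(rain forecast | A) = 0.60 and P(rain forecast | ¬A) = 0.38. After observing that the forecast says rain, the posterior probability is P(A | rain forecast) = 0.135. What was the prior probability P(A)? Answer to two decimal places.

P(A) = 0.09

Bayes' rule in odds form gives O(A|E) = O(A)·[P(E|A)/P(E|¬A)], hence O(A) = O(A|E)/LR.
Posterior odds = 0.135/(1−0.135) = 0.1561. LR = 0.60/0.38 = 1.5789.
Prior odds = 0.1561/1.5789 = 0.0989, so P(A) = 0.0989/(1+0.0989) ≈ 0.09.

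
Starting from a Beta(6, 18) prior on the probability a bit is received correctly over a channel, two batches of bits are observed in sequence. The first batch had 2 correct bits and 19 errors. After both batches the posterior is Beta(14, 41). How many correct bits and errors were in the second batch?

Sequential conjugate updates are equivalent to a single update on the pooled data, so total successes = posterior α − prior α and total failures = posterior β − prior β.
Total across both batches: 14−6=8 correct bits, 41−18=23 errors.
Subtract the first batch: 8−2=6 correct bits and 23−19=4 errors.

6 correct bits and 4 errors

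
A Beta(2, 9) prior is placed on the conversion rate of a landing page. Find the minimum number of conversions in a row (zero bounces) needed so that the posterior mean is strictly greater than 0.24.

k = 1

After k conversions and 0 bounces the posterior is Beta(2+k, 9), with mean (2+k)/(2+9+k).
Set (2+k)/(11+k) > 0.24 and solve: k > (0.24·11 − 2)/(1 − 0.24) = 0.842.
The smallest integer exceeding 0.842 is 1.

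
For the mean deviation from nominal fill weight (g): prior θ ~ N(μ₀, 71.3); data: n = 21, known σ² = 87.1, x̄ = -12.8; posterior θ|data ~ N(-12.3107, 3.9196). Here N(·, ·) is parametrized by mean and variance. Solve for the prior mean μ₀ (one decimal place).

With known observation variance, the Normal–Normal posterior has precision τ_n = τ₀ + n/σ² and mean μ_n = (τ₀μ₀ + (n/σ²)x̄)/τ_n.
Here τ₀ = 1/71.3 = 0.014025 and τ_data = 21/87.1 = 0.241102, so τ_n = 0.255127.
Rearranging for μ₀: μ₀ = (μ_n·τ_n − τ_data·x̄)/τ₀ = (-12.3107·0.255127 − 0.241102·-12.8) / 0.014025 = -0.054686/0.014025 ≈ -3.9.

μ₀ = -3.9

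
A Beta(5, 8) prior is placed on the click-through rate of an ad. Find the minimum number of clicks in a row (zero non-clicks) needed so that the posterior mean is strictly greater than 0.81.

After k clicks and 0 non-clicks the posterior is Beta(5+k, 8), with mean (5+k)/(5+8+k).
Set (5+k)/(13+k) > 0.81 and solve: k > (0.81·13 − 5)/(1 − 0.81) = 29.105.
The smallest integer exceeding 29.105 is 30, and checking k=30: (35)/(43) = 0.8140 > 0.81.

k = 30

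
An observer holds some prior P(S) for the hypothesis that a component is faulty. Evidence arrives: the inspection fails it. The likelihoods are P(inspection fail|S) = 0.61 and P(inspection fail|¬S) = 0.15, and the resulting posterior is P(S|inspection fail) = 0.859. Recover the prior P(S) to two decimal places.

P(S) = 0.60

Bayes' rule in odds form gives O(S|E) = O(S)·[P(E|S)/P(E|¬S)], hence O(S) = O(S|E)/LR.
Posterior odds = 0.859/(1−0.859) = 6.0922. LR = 0.61/0.15 = 4.0667.
Prior odds = 6.0922/4.0667 = 1.4981, so P(S) = 1.4981/(1+1.4981) ≈ 0.60.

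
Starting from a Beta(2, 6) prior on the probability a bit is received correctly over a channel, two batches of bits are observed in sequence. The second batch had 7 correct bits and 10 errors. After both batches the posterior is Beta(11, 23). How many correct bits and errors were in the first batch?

Because Beta–binomial updating is additive in the counts, the combined data contributed (α_post−α_prior, β_post−β_prior) successes and failures.
Total across both batches: 11−2=9 correct bits, 23−6=17 errors.
Subtract the second batch: 9−7=2 correct bits and 17−10=7 errors.

2 correct bits and 7 errors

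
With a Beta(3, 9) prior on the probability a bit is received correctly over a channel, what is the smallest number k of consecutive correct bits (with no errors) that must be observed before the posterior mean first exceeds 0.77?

After k correct bits and 0 errors the posterior is Beta(3+k, 9), with mean (3+k)/(3+9+k).
Set (3+k)/(12+k) > 0.77 and solve: k > (0.77·12 − 3)/(1 − 0.77) = 27.130.
The smallest integer exceeding 27.130 is 28, and checking k=28: (31)/(40) = 0.7750 > 0.77.

k = 28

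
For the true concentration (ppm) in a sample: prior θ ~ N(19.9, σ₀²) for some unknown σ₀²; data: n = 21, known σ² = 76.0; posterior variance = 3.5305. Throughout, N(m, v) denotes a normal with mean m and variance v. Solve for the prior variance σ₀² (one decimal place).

σ₀² = 144.3

For the Normal–Normal model with known σ², precisions add: τ_n = τ₀ + n/σ².
So 1/σ₀² = 1/3.5305 − 21/76.0 = 0.283246 − 0.276316 = 0.006930.
Hence σ₀² = 1/0.006930 ≈ 144.3.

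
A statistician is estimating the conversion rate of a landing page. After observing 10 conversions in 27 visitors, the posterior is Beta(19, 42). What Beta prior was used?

Beta is conjugate to the binomial likelihood: posterior = Beta(α+s, β+f).
So α = 19 − 10 = 9 and β = 42 − 17 = 25.

Beta(9, 25)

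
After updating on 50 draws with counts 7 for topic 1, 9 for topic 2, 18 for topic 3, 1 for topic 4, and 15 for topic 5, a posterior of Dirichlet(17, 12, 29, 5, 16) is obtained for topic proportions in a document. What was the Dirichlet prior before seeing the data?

For a Dirichlet(α) prior with multinomial counts c, the posterior is Dirichlet(α + c) componentwise.
Subtract each count from the matching posterior parameter: 17−7=10, 12−9=3, 29−18=11, 5−1=4, 16−15=1.

Dirichlet(10, 3, 11, 4, 1)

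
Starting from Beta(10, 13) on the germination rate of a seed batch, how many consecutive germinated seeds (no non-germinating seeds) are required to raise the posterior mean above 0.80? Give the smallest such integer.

k = 43

After k germinated seeds and 0 non-germinating seeds the posterior is Beta(10+k, 13), with mean (10+k)/(10+13+k).
Set (10+k)/(23+k) > 0.80 and solve: k > (0.80·23 − 10)/(1 − 0.80) = 42.000.
The smallest integer exceeding 42.000 is 43.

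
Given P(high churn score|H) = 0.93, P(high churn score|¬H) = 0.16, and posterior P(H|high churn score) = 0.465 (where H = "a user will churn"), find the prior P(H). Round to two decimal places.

P(H) = 0.13

In odds form, posterior odds = prior odds × likelihood ratio, so prior odds = posterior odds ÷ LR.
Posterior odds = 0.465/(1−0.465) = 0.8692. LR = 0.93/0.16 = 5.8125.
Prior odds = 0.8692/5.8125 = 0.1495, so P(H) = 0.1495/(1+0.1495) ≈ 0.13.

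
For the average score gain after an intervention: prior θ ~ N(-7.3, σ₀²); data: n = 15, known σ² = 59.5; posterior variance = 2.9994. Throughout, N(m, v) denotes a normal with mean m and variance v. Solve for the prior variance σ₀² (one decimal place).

For the Normal–Normal model with known σ², precisions add: τ_n = τ₀ + n/σ².
So 1/σ₀² = 1/2.9994 − 15/59.5 = 0.333400 − 0.252101 = 0.081299.
Hence σ₀² = 1/0.081299 ≈ 12.3.

σ₀² = 12.3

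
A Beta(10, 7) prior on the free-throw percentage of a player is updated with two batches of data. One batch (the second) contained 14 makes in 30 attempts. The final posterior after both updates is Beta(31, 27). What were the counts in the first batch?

Because Beta–binomial updating is additive in the counts, the combined data contributed (α_post−α_prior, β_post−β_prior) successes and failures.
Total across both batches: 31−10=21 makes, 27−7=20 misses.
Subtract the second batch: 21−14=7 makes and 20−16=4 misses.

7 makes and 4 misses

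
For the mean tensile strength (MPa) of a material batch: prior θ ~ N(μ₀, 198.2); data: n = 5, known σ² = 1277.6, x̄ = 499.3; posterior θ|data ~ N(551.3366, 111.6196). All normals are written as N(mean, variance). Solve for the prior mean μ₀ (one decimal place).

μ₀ = 591.7

The posterior mean is a precision-weighted average: μ_n = (τ₀μ₀ + τ_data·x̄)/(τ₀+τ_data), with τ₀=1/σ₀² and τ_data=n/σ².
Here τ₀ = 1/198.2 = 0.005045 and τ_data = 5/1277.6 = 0.003914, so τ_n = 0.008959.
Rearranging for μ₀: μ₀ = (μ_n·τ_n − τ_data·x̄)/τ₀ = (551.3366·0.008959 − 0.003914·499.3) / 0.005045 = 2.985164/0.005045 ≈ 591.7.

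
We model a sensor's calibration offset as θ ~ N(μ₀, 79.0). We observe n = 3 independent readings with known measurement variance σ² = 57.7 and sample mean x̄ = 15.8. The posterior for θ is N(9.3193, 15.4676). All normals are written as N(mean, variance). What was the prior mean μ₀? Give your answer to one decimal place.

With known observation variance, the Normal–Normal posterior has precision τ_n = τ₀ + n/σ² and mean μ_n = (τ₀μ₀ + (n/σ²)x̄)/τ_n.
Here τ₀ = 1/79.0 = 0.012658 and τ_data = 3/57.7 = 0.051993, so τ_n = 0.064651.
Rearranging for μ₀: μ₀ = (μ_n·τ_n − τ_data·x̄)/τ₀ = (9.3193·0.064651 − 0.051993·15.8) / 0.012658 = -0.218987/0.012658 ≈ -17.3.

μ₀ = -17.3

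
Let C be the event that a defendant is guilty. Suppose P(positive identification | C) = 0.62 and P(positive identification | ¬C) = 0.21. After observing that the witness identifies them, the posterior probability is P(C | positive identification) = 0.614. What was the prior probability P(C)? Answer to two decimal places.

P(C) = 0.35

In odds form, posterior odds = prior odds × likelihood ratio, so prior odds = posterior odds ÷ LR.
Posterior odds = 0.614/(1−0.614) = 1.5907. LR = 0.62/0.21 = 2.9524.
Prior odds = 1.5907/2.9524 = 0.5388, so P(C) = 0.5388/(1+0.5388) ≈ 0.35.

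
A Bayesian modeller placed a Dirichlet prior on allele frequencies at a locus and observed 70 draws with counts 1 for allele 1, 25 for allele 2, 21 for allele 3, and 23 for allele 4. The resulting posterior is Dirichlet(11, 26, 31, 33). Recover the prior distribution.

Dirichlet(10, 1, 10, 10)

For a Dirichlet(α) prior with multinomial counts c, the posterior is Dirichlet(α + c) componentwise.
Subtract each count from the matching posterior parameter: 11−1=10, 26−25=1, 31−21=10, 33−23=10.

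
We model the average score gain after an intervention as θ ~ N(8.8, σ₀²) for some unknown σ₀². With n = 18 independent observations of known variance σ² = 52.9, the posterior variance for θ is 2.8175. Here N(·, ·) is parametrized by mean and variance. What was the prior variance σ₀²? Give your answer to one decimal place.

For the Normal–Normal model with known σ², precisions add: τ_n = τ₀ + n/σ².
So 1/σ₀² = 1/2.8175 − 18/52.9 = 0.354925 − 0.340265 = 0.014660.
Hence σ₀² = 1/0.014660 ≈ 68.2.

σ₀² = 68.2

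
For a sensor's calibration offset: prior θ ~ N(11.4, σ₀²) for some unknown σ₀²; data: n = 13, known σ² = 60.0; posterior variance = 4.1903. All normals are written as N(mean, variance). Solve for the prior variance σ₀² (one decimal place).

Posterior precision equals prior precision plus data precision: 1/σ_n² = 1/σ₀² + n/σ².
So 1/σ₀² = 1/4.1903 − 13/60.0 = 0.238646 − 0.216667 = 0.021979.
Hence σ₀² = 1/0.021979 ≈ 45.5.

σ₀² = 45.5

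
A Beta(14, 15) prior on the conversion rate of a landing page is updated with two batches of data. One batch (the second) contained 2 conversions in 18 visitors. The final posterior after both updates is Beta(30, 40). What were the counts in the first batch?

14 conversions and 9 bounces

Sequential conjugate updates are equivalent to a single update on the pooled data, so total successes = posterior α − prior α and total failures = posterior β − prior β.
Total across both batches: 30−14=16 conversions, 40−15=25 bounces.
Subtract the second batch: 16−2=14 conversions and 25−16=9 bounces.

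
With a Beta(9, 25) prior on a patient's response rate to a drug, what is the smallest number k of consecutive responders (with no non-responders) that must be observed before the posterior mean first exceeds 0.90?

k = 217

After k responders and 0 non-responders the posterior is Beta(9+k, 25), with mean (9+k)/(9+25+k).
Set (9+k)/(34+k) > 0.90 and solve: k > (0.90·34 − 9)/(1 − 0.90) = 216.000.
The smallest integer exceeding 216.000 is 217, and checking k=217: (226)/(251) = 0.9004 > 0.90.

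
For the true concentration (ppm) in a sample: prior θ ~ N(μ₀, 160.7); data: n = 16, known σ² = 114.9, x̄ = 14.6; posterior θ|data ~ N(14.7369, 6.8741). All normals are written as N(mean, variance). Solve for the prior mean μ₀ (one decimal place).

With known observation variance, the Normal–Normal posterior has precision τ_n = τ₀ + n/σ² and mean μ_n = (τ₀μ₀ + (n/σ²)x̄)/τ_n.
Here τ₀ = 1/160.7 = 0.006223 and τ_data = 16/114.9 = 0.139252, so τ_n = 0.145475.
Rearranging for μ₀: μ₀ = (μ_n·τ_n − τ_data·x̄)/τ₀ = (14.7369·0.145475 − 0.139252·14.6) / 0.006223 = 0.110771/0.006223 ≈ 17.8.

μ₀ = 17.8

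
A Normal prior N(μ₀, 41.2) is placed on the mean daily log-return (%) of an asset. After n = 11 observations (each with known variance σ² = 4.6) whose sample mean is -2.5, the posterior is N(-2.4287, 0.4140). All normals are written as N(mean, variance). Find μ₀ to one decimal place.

μ₀ = 4.6

With known observation variance, the Normal–Normal posterior has precision τ_n = τ₀ + n/σ² and mean μ_n = (τ₀μ₀ + (n/σ²)x̄)/τ_n.
Here τ₀ = 1/41.2 = 0.024272 and τ_data = 11/4.6 = 2.391304, so τ_n = 2.415576.
Rearranging for μ₀: μ₀ = (μ_n·τ_n − τ_data·x̄)/τ₀ = (-2.4287·2.415576 − 2.391304·-2.5) / 0.024272 = 0.111551/0.024272 ≈ 4.6.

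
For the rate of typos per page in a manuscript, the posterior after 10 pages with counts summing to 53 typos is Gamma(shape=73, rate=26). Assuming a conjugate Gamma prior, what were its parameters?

Gamma–Poisson conjugacy: posterior shape = α + Σxᵢ, posterior rate = β + n.
So α = 73 − 53 = 20 and β = 26 − 10 = 16.

Gamma(shape=20, rate=16)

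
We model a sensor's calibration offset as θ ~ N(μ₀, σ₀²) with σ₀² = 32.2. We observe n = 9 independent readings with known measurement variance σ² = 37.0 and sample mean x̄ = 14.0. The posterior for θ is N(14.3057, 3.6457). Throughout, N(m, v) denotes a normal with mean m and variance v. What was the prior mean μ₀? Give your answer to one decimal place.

μ₀ = 16.7

With known observation variance, the Normal–Normal posterior has precision τ_n = τ₀ + n/σ² and mean μ_n = (τ₀μ₀ + (n/σ²)x̄)/τ_n.
Here τ₀ = 1/32.2 = 0.031056 and τ_data = 9/37.0 = 0.243243, so τ_n = 0.274299.
Rearranging for μ₀: μ₀ = (μ_n·τ_n − τ_data·x̄)/τ₀ = (14.3057·0.274299 − 0.243243·14.0) / 0.031056 = 0.518637/0.031056 ≈ 16.7.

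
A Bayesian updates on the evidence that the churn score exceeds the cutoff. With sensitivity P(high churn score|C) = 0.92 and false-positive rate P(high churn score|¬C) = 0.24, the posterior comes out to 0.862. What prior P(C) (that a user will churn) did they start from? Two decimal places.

P(C) = 0.62

In odds form, posterior odds = prior odds × likelihood ratio, so prior odds = posterior odds ÷ LR.
Posterior odds = 0.862/(1−0.862) = 6.2464. LR = 0.92/0.24 = 3.8333.
Prior odds = 6.2464/3.8333 = 1.6295, so P(C) = 1.6295/(1+1.6295) ≈ 0.62.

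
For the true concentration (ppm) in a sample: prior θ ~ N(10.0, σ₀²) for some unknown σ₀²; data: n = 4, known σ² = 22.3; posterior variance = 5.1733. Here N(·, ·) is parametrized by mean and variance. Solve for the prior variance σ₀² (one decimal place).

Posterior precision equals prior precision plus data precision: 1/σ_n² = 1/σ₀² + n/σ².
So 1/σ₀² = 1/5.1733 − 4/22.3 = 0.193300 − 0.179372 = 0.013928.
Hence σ₀² = 1/0.013928 ≈ 71.8.

σ₀² = 71.8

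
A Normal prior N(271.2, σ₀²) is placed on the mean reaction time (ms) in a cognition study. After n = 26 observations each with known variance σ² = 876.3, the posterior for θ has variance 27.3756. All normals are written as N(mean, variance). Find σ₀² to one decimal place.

For the Normal–Normal model with known σ², precisions add: τ_n = τ₀ + n/σ².
So 1/σ₀² = 1/27.3756 − 26/876.3 = 0.036529 − 0.029670 = 0.006859.
Hence σ₀² = 1/0.006859 ≈ 145.8.

σ₀² = 145.8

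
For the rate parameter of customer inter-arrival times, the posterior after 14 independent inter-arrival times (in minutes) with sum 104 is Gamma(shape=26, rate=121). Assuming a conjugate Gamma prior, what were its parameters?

Gamma–exponential conjugacy: posterior shape = α + n, posterior rate = β + Σtᵢ.
So α = 26 − 14 = 12 and β = 121 − 104 = 17.

Gamma(shape=12, rate=17)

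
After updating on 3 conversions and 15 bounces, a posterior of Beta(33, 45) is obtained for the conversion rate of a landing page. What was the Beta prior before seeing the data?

Beta is conjugate to the binomial likelihood: posterior = Beta(α+s, β+f).
Subtract the data counts: 33−3=30, 45−15=30.

Beta(30, 30)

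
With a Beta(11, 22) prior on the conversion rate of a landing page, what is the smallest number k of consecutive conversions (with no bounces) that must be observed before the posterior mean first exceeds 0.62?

k = 25

After k conversions and 0 bounces the posterior is Beta(11+k, 22), with mean (11+k)/(11+22+k).
Set (11+k)/(33+k) > 0.62 and solve: k > (0.62·33 − 11)/(1 − 0.62) = 24.895.
The smallest integer exceeding 24.895 is 25, and checking k=25: (36)/(58) = 0.6207 > 0.62.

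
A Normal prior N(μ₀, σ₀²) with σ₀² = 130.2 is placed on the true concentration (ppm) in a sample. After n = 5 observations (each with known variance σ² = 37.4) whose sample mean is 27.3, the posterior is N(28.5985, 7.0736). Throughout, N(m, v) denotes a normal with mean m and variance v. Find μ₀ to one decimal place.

The posterior mean is a precision-weighted average: μ_n = (τ₀μ₀ + τ_data·x̄)/(τ₀+τ_data), with τ₀=1/σ₀² and τ_data=n/σ².
Here τ₀ = 1/130.2 = 0.007680 and τ_data = 5/37.4 = 0.133690, so τ_n = 0.141370.
Rearranging for μ₀: μ₀ = (μ_n·τ_n − τ_data·x̄)/τ₀ = (28.5985·0.141370 − 0.133690·27.3) / 0.007680 = 0.393233/0.007680 ≈ 51.2.

μ₀ = 51.2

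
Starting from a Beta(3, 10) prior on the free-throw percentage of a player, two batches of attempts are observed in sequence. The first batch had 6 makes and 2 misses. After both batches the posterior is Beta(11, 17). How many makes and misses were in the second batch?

Sequential conjugate updates are equivalent to a single update on the pooled data, so total successes = posterior α − prior α and total failures = posterior β − prior β.
Total across both batches: 11−3=8 makes, 17−10=7 misses.
Subtract the first batch: 8−6=2 makes and 7−2=5 misses.

2 makes and 5 misses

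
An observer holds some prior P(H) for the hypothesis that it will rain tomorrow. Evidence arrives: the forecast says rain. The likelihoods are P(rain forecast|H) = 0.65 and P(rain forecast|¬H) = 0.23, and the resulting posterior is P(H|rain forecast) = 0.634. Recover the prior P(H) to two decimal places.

P(H) = 0.38

Bayes' rule in odds form gives O(H|E) = O(H)·[P(E|H)/P(E|¬H)], hence O(H) = O(H|E)/LR.
Posterior odds = 0.634/(1−0.634) = 1.7322. LR = 0.65/0.23 = 2.8261.
Prior odds = 1.7322/2.8261 = 0.6129, so P(H) = 0.6129/(1+0.6129) ≈ 0.38.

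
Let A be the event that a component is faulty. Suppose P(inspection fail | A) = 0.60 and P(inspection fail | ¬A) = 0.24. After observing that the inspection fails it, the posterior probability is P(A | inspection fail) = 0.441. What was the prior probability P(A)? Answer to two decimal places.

In odds form, posterior odds = prior odds × likelihood ratio, so prior odds = posterior odds ÷ LR.
Posterior odds = 0.441/(1−0.441) = 0.7889. LR = 0.60/0.24 = 2.5000.
Prior odds = 0.7889/2.5000 = 0.3156, so P(A) = 0.3156/(1+0.3156) ≈ 0.24.

P(A) = 0.24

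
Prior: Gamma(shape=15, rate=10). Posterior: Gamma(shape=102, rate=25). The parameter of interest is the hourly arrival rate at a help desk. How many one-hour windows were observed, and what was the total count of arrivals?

n = 15 one-hour windows with total 87 arrivals

Gamma–Poisson conjugacy: posterior shape = α + Σxᵢ, posterior rate = β + n.
Matching: Σxᵢ = 102 − 15 = 87 and n = 25 − 10 = 15.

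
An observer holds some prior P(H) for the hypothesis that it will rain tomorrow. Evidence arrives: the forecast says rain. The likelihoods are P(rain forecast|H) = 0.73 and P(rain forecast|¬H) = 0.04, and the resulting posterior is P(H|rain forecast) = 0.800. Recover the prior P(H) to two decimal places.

In odds form, posterior odds = prior odds × likelihood ratio, so prior odds = posterior odds ÷ LR.
Posterior odds = 0.800/(1−0.800) = 4.0000. LR = 0.73/0.04 = 18.2500.
Prior odds = 4.0000/18.2500 = 0.2192, so P(H) = 0.2192/(1+0.2192) ≈ 0.18.

P(H) = 0.18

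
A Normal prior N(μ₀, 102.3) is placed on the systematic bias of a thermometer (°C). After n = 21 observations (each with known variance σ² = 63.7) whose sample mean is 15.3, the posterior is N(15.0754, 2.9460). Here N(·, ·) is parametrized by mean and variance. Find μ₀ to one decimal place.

With known observation variance, the Normal–Normal posterior has precision τ_n = τ₀ + n/σ² and mean μ_n = (τ₀μ₀ + (n/σ²)x̄)/τ_n.
Here τ₀ = 1/102.3 = 0.009775 and τ_data = 21/63.7 = 0.329670, so τ_n = 0.339445.
Rearranging for μ₀: μ₀ = (μ_n·τ_n − τ_data·x̄)/τ₀ = (15.0754·0.339445 − 0.329670·15.3) / 0.009775 = 0.073318/0.009775 ≈ 7.5.

μ₀ = 7.5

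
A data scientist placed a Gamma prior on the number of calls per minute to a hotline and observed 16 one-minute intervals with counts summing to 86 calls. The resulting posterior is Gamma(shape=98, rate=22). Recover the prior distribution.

A Gamma(α, β) prior (rate parametrization) on a Poisson rate with n observations summing to S gives posterior Gamma(α+S, β+n).
So α = 98 − 86 = 12 and β = 22 − 16 = 6.

Gamma(shape=12, rate=6)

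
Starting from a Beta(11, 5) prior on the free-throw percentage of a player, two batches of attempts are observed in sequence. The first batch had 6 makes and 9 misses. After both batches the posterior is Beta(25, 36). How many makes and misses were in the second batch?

8 makes and 22 misses

Because Beta–binomial updating is additive in the counts, the combined data contributed (α_post−α_prior, β_post−β_prior) successes and failures.
Total across both batches: 25−11=14 makes, 36−5=31 misses.
Subtract the first batch: 14−6=8 makes and 31−9=22 misses.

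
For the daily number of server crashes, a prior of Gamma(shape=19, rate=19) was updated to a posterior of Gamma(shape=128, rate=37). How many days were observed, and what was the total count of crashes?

A Gamma(α, β) prior (rate parametrization) on a Poisson rate with n observations summing to S gives posterior Gamma(α+S, β+n).
Matching: Σxᵢ = 128 − 19 = 109 and n = 37 − 19 = 18.

n = 18 days with total 109 crashes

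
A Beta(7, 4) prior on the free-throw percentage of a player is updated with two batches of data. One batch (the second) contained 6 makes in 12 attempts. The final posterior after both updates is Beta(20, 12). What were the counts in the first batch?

7 makes and 2 misses

Because Beta–binomial updating is additive in the counts, the combined data contributed (α_post−α_prior, β_post−β_prior) successes and failures.
Total across both batches: 20−7=13 makes, 12−4=8 misses.
Subtract the second batch: 13−6=7 makes and 8−6=2 misses.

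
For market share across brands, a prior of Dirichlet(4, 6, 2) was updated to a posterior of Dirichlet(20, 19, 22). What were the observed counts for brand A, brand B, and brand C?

For a Dirichlet(α) prior with multinomial counts c, the posterior is Dirichlet(α + c) componentwise.
Counts are posterior − prior componentwise: 20−4=16, 19−6=13, 22−2=20.

counts (16, 13, 20)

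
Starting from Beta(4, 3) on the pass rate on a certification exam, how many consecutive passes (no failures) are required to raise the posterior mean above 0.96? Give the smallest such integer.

After k passes and 0 failures the posterior is Beta(4+k, 3), with mean (4+k)/(4+3+k).
Set (4+k)/(7+k) > 0.96 and solve: k > (0.96·7 − 4)/(1 − 0.96) = 68.000.
The smallest integer exceeding 68.000 is 69.

k = 69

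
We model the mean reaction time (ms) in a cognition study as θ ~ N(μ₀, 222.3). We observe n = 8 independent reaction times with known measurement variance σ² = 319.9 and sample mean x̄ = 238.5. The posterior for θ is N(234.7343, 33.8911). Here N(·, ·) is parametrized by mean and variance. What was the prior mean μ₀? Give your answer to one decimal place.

μ₀ = 213.8

The posterior mean is a precision-weighted average: μ_n = (τ₀μ₀ + τ_data·x̄)/(τ₀+τ_data), with τ₀=1/σ₀² and τ_data=n/σ².
Here τ₀ = 1/222.3 = 0.004498 and τ_data = 8/319.9 = 0.025008, so τ_n = 0.029506.
Rearranging for μ₀: μ₀ = (μ_n·τ_n − τ_data·x̄)/τ₀ = (234.7343·0.029506 − 0.025008·238.5) / 0.004498 = 0.961662/0.004498 ≈ 213.8.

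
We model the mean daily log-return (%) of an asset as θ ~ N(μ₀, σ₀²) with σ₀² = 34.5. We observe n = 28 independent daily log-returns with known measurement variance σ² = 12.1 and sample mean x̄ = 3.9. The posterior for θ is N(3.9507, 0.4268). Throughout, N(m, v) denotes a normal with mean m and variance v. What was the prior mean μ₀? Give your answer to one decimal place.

The posterior mean is a precision-weighted average: μ_n = (τ₀μ₀ + τ_data·x̄)/(τ₀+τ_data), with τ₀=1/σ₀² and τ_data=n/σ².
Here τ₀ = 1/34.5 = 0.028986 and τ_data = 28/12.1 = 2.314050, so τ_n = 2.343036.
Rearranging for μ₀: μ₀ = (μ_n·τ_n − τ_data·x̄)/τ₀ = (3.9507·2.343036 − 2.314050·3.9) / 0.028986 = 0.231837/0.028986 ≈ 8.0.

μ₀ = 8.0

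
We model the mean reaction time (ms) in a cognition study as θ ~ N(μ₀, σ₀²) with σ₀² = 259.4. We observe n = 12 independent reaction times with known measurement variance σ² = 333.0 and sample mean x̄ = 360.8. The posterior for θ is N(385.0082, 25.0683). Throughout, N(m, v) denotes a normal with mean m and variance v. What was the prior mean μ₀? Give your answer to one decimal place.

With known observation variance, the Normal–Normal posterior has precision τ_n = τ₀ + n/σ² and mean μ_n = (τ₀μ₀ + (n/σ²)x̄)/τ_n.
Here τ₀ = 1/259.4 = 0.003855 and τ_data = 12/333.0 = 0.036036, so τ_n = 0.039891.
Rearranging for μ₀: μ₀ = (μ_n·τ_n − τ_data·x̄)/τ₀ = (385.0082·0.039891 − 0.036036·360.8) / 0.003855 = 2.356573/0.003855 ≈ 611.3.

μ₀ = 611.3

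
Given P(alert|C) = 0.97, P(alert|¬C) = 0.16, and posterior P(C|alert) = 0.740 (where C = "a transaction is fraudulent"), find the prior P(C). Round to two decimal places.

P(C) = 0.32

Bayes' rule in odds form gives O(C|E) = O(C)·[P(E|C)/P(E|¬C)], hence O(C) = O(C|E)/LR.
Posterior odds = 0.740/(1−0.740) = 2.8462. LR = 0.97/0.16 = 6.0625.
Prior odds = 2.8462/6.0625 = 0.4695, so P(C) = 0.4695/(1+0.4695) ≈ 0.32.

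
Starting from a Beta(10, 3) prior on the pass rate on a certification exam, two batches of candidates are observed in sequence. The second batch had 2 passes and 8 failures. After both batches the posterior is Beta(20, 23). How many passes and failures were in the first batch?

Sequential conjugate updates are equivalent to a single update on the pooled data, so total successes = posterior α − prior α and total failures = posterior β − prior β.
Total across both batches: 20−10=10 passes, 23−3=20 failures.
Subtract the second batch: 10−2=8 passes and 20−8=12 failures.

8 passes and 12 failures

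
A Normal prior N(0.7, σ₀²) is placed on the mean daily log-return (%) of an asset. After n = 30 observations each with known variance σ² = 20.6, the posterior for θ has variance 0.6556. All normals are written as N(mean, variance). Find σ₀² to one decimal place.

σ₀² = 14.5

Posterior precision equals prior precision plus data precision: 1/σ_n² = 1/σ₀² + n/σ².
So 1/σ₀² = 1/0.6556 − 30/20.6 = 1.525320 − 1.456311 = 0.069009.
Hence σ₀² = 1/0.069009 ≈ 14.5.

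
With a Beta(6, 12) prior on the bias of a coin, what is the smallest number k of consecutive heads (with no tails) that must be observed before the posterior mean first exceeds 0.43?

After k heads and 0 tails the posterior is Beta(6+k, 12), with mean (6+k)/(6+12+k).
Set (6+k)/(18+k) > 0.43 and solve: k > (0.43·18 − 6)/(1 − 0.43) = 3.053.
The smallest integer exceeding 3.053 is 4, and checking k=4: (10)/(22) = 0.4545 > 0.43.

k = 4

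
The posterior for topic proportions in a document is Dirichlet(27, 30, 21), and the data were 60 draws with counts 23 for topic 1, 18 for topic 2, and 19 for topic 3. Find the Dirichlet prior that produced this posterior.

For a Dirichlet(α) prior with multinomial counts c, the posterior is Dirichlet(α + c) componentwise.
Subtract each count from the matching posterior parameter: 27−23=4, 30−18=12, 21−19=2.

Dirichlet(4, 12, 2)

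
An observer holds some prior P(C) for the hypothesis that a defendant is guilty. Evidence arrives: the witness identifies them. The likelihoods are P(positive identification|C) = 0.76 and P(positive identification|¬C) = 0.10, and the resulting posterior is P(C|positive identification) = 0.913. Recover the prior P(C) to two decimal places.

In odds form, posterior odds = prior odds × likelihood ratio, so prior odds = posterior odds ÷ LR.
Posterior odds = 0.913/(1−0.913) = 10.4943. LR = 0.76/0.10 = 7.6000.
Prior odds = 10.4943/7.6000 = 1.3808, so P(C) = 1.3808/(1+1.3808) ≈ 0.58.

P(C) = 0.58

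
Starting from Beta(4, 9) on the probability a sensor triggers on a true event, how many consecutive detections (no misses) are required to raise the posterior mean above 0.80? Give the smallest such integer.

After k detections and 0 misses the posterior is Beta(4+k, 9), with mean (4+k)/(4+9+k).
Set (4+k)/(13+k) > 0.80 and solve: k > (0.80·13 − 4)/(1 − 0.80) = 32.000.
The smallest integer exceeding 32.000 is 33, and checking k=33: (37)/(46) = 0.8043 > 0.80.

k = 33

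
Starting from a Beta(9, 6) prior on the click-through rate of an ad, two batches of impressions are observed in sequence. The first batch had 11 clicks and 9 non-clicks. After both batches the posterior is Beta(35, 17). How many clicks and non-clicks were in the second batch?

15 clicks and 2 non-clicks

Sequential conjugate updates are equivalent to a single update on the pooled data, so total successes = posterior α − prior α and total failures = posterior β − prior β.
Total across both batches: 35−9=26 clicks, 17−6=11 non-clicks.
Subtract the first batch: 26−11=15 clicks and 11−9=2 non-clicks.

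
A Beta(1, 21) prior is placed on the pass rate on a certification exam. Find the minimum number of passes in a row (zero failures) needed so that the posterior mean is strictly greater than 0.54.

After k passes and 0 failures the posterior is Beta(1+k, 21), with mean (1+k)/(1+21+k).
Set (1+k)/(22+k) > 0.54 and solve: k > (0.54·22 − 1)/(1 − 0.54) = 23.652.
The smallest integer exceeding 23.652 is 24.

k = 24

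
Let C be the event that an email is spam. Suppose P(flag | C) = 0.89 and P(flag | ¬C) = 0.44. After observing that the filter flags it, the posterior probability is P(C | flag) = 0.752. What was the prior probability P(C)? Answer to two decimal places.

Bayes' rule in odds form gives O(C|E) = O(C)·[P(E|C)/P(E|¬C)], hence O(C) = O(C|E)/LR.
Posterior odds = 0.752/(1−0.752) = 3.0323. LR = 0.89/0.44 = 2.0227.
Prior odds = 3.0323/2.0227 = 1.4991, so P(C) = 1.4991/(1+1.4991) ≈ 0.60.

P(C) = 0.60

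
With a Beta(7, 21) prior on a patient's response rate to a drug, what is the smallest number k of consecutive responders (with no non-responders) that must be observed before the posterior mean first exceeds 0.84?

k = 104

After k responders and 0 non-responders the posterior is Beta(7+k, 21), with mean (7+k)/(7+21+k).
Set (7+k)/(28+k) > 0.84 and solve: k > (0.84·28 − 7)/(1 − 0.84) = 103.250.
The smallest integer exceeding 103.250 is 104, and checking k=104: (111)/(132) = 0.8409 > 0.84.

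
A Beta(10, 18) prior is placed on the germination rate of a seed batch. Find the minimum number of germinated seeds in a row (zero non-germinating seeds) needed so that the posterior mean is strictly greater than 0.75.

After k germinated seeds and 0 non-germinating seeds the posterior is Beta(10+k, 18), with mean (10+k)/(10+18+k).
Set (10+k)/(28+k) > 0.75 and solve: k > (0.75·28 − 10)/(1 − 0.75) = 44.000.
The smallest integer exceeding 44.000 is 45.

k = 45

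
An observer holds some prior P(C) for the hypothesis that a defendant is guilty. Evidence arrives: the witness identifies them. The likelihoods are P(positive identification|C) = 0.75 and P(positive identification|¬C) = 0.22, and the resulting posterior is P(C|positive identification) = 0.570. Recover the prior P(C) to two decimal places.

P(C) = 0.28

In odds form, posterior odds = prior odds × likelihood ratio, so prior odds = posterior odds ÷ LR.
Posterior odds = 0.570/(1−0.570) = 1.3256. LR = 0.75/0.22 = 3.4091.
Prior odds = 1.3256/3.4091 = 0.3888, so P(C) = 0.3888/(1+0.3888) ≈ 0.28.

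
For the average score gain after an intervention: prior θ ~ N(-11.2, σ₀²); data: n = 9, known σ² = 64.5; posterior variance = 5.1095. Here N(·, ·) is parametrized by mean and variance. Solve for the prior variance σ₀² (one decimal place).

For the Normal–Normal model with known σ², precisions add: τ_n = τ₀ + n/σ².
So 1/σ₀² = 1/5.1095 − 9/64.5 = 0.195714 − 0.139535 = 0.056179.
Hence σ₀² = 1/0.056179 ≈ 17.8.

σ₀² = 17.8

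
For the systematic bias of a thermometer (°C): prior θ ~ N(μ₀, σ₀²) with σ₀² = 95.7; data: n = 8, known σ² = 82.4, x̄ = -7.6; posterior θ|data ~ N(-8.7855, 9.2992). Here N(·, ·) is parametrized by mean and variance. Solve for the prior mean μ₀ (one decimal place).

μ₀ = -19.8

The posterior mean is a precision-weighted average: μ_n = (τ₀μ₀ + τ_data·x̄)/(τ₀+τ_data), with τ₀=1/σ₀² and τ_data=n/σ².
Here τ₀ = 1/95.7 = 0.010449 and τ_data = 8/82.4 = 0.097087, so τ_n = 0.107536.
Rearranging for μ₀: μ₀ = (μ_n·τ_n − τ_data·x̄)/τ₀ = (-8.7855·0.107536 − 0.097087·-7.6) / 0.010449 = -0.206896/0.010449 ≈ -19.8.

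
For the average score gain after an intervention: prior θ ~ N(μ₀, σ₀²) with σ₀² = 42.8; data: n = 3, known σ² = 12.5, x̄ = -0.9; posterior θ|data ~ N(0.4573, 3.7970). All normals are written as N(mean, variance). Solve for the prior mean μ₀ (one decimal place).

μ₀ = 14.4

With known observation variance, the Normal–Normal posterior has precision τ_n = τ₀ + n/σ² and mean μ_n = (τ₀μ₀ + (n/σ²)x̄)/τ_n.
Here τ₀ = 1/42.8 = 0.023364 and τ_data = 3/12.5 = 0.240000, so τ_n = 0.263364.
Rearranging for μ₀: μ₀ = (μ_n·τ_n − τ_data·x̄)/τ₀ = (0.4573·0.263364 − 0.240000·-0.9) / 0.023364 = 0.336436/0.023364 ≈ 14.4.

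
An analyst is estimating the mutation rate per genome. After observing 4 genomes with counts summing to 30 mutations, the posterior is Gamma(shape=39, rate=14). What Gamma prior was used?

Gamma–Poisson conjugacy: posterior shape = α + Σxᵢ, posterior rate = β + n.
So α = 39 − 30 = 9 and β = 14 − 4 = 10.

Gamma(shape=9, rate=10)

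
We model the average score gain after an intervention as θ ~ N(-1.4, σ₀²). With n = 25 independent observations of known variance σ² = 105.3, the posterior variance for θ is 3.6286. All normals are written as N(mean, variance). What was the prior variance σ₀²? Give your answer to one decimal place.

σ₀² = 26.2

Posterior precision equals prior precision plus data precision: 1/σ_n² = 1/σ₀² + n/σ².
So 1/σ₀² = 1/3.6286 − 25/105.3 = 0.275588 − 0.237417 = 0.038171.
Hence σ₀² = 1/0.038171 ≈ 26.2.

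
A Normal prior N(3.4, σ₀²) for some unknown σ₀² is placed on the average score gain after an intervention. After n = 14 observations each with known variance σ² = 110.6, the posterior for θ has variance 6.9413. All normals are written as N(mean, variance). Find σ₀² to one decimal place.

σ₀² = 57.2

Posterior precision equals prior precision plus data precision: 1/σ_n² = 1/σ₀² + n/σ².
So 1/σ₀² = 1/6.9413 − 14/110.6 = 0.144065 − 0.126582 = 0.017483.
Hence σ₀² = 1/0.017483 ≈ 57.2.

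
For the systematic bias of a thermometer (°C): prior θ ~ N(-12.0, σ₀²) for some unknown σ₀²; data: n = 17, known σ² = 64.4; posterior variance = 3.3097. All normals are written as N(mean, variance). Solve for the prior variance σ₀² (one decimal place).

Posterior precision equals prior precision plus data precision: 1/σ_n² = 1/σ₀² + n/σ².
So 1/σ₀² = 1/3.3097 − 17/64.4 = 0.302142 − 0.263975 = 0.038167.
Hence σ₀² = 1/0.038167 ≈ 26.2.

σ₀² = 26.2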